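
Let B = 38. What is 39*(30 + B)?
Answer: 2652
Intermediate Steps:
39*(30 + B) = 39*(30 + 38) = 39*68 = 2652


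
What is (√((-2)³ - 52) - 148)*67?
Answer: -9916 + 134*I*√15 ≈ -9916.0 + 518.98*I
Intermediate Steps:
(√((-2)³ - 52) - 148)*67 = (√(-8 - 52) - 148)*67 = (√(-60) - 148)*67 = (2*I*√15 - 148)*67 = (-148 + 2*I*√15)*67 = -9916 + 134*I*√15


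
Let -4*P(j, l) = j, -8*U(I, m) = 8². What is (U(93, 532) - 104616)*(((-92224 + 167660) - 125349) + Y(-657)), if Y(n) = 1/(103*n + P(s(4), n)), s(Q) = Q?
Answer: 44173724558886/8459 ≈ 5.2221e+9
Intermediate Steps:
U(I, m) = -8 (U(I, m) = -⅛*8² = -⅛*64 = -8)
P(j, l) = -j/4
Y(n) = 1/(-1 + 103*n) (Y(n) = 1/(103*n - ¼*4) = 1/(103*n - 1) = 1/(-1 + 103*n))
(U(93, 532) - 104616)*(((-92224 + 167660) - 125349) + Y(-657)) = (-8 - 104616)*(((-92224 + 167660) - 125349) + 1/(-1 + 103*(-657))) = -104624*((75436 - 125349) + 1/(-1 - 67671)) = -104624*(-49913 + 1/(-67672)) = -104624*(-49913 - 1/67672) = -104624*(-3377712537/67672) = 44173724558886/8459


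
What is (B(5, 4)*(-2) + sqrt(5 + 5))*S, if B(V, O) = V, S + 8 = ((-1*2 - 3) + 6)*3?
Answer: 50 - 5*sqrt(10) ≈ 34.189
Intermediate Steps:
S = -5 (S = -8 + ((-1*2 - 3) + 6)*3 = -8 + ((-2 - 3) + 6)*3 = -8 + (-5 + 6)*3 = -8 + 1*3 = -8 + 3 = -5)
(B(5, 4)*(-2) + sqrt(5 + 5))*S = (5*(-2) + sqrt(5 + 5))*(-5) = (-10 + sqrt(10))*(-5) = 50 - 5*sqrt(10)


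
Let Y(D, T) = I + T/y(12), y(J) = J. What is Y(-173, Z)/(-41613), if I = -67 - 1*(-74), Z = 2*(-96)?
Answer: 3/13871 ≈ 0.00021628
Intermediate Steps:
Z = -192
I = 7 (I = -67 + 74 = 7)
Y(D, T) = 7 + T/12
Y(-173, Z)/(-41613) = (7 + (1/12)*(-192))/(-41613) = (7 - 16)*(-1/41613) = -9*(-1/41613) = 3/13871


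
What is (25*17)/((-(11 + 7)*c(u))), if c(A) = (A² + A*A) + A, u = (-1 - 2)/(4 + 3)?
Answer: 20825/54 ≈ 385.65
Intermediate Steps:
u = -3/7 ≈ -0.42857
c(A) = A + 2*A² (c(A) = (A² + A²) + A = 2*A² + A = A + 2*A²)
(25*17)/((-(11 + 7)*c(u))) = (25*17)/((-(11 + 7)*(-3*(1 + 2*(-3/7))/7))) = 425/((-18*(-3*(1 - 6/7)/7))) = 425/((-18*(-3/7*⅐))) = 425/((-18*(-3)/49)) = 425/((-1*(-54/49))) = 425/(54/49) = 425*(49/54) = 20825/54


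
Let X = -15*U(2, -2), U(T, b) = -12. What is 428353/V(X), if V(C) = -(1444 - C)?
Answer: -428353/1264 ≈ -338.89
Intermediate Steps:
X = 180 (X = -15*(-12) = 180)
V(C) = -1444 + C
428353/V(X) = 428353/(-1444 + 180) = 428353/(-1264) = 428353*(-1/1264) = -428353/1264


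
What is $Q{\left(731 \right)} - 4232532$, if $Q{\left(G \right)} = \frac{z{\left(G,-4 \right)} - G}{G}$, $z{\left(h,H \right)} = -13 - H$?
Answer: $- \frac{3093981632}{731} \approx -4.2325 \cdot 10^{6}$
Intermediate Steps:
$Q{\left(G \right)} = \frac{-9 - G}{G}$ ($Q{\left(G \right)} = \frac{\left(-13 - -4\right) - G}{G} = \frac{\left(-13 + 4\right) - G}{G} = \frac{-9 - G}{G}$)
$Q{\left(731 \right)} - 4232532 = \frac{-9 - 731}{731} - 4232532 = \frac{1}{731} \left(-740\right) - 4232532 = - \frac{740}{731} - 4232532 = - \frac{3093981632}{731}$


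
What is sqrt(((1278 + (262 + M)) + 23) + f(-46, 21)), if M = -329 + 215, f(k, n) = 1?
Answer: 5*sqrt(58) ≈ 38.079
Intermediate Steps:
M = -114
sqrt(((1278 + (262 + M)) + 23) + f(-46, 21)) = sqrt(((1278 + (262 - 114)) + 23) + 1) = sqrt(((1278 + 148) + 23) + 1) = sqrt((1426 + 23) + 1) = sqrt(1449 + 1) = sqrt(1450) = 5*sqrt(58)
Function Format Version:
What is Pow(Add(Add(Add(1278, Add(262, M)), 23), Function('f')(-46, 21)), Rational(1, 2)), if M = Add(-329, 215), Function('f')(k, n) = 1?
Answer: Mul(5, Pow(58, Rational(1, 2))) ≈ 38.079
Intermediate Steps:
M = -114
Pow(Add(Add(Add(1278, Add(262, M)), 23), Function('f')(-46, 21)), Rational(1, 2)) = Pow(Add(Add(Add(1278, Add(262, -114)), 23), 1), Rational(1, 2)) = Pow(Add(Add(Add(1278, 148), 23), 1), Rational(1, 2)) = Pow(Add(Add(1426, 23), 1), Rational(1, 2)) = Pow(Add(1449, 1), Rational(1, 2)) = Pow(1450, Rational(1, 2)) = Mul(5, Pow(58, Rational(1, 2)))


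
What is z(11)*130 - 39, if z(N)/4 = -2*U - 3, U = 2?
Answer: -3679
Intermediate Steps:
z(N) = -28 (z(N) = 4*(-2*2 - 3) = 4*(-4 - 3) = 4*(-7) = -28)
z(11)*130 - 39 = -28*130 - 39 = -3640 - 39 = -3679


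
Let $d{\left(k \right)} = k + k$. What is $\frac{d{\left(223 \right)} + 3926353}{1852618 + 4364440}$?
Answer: $\frac{3926799}{6217058} \approx 0.63162$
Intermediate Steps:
$d{\left(k \right)} = 2 k$
$\frac{d{\left(223 \right)} + 3926353}{1852618 + 4364440} = \frac{2 \cdot 223 + 3926353}{1852618 + 4364440} = \frac{446 + 3926353}{6217058} = 3926799 \cdot \frac{1}{6217058} = \frac{3926799}{6217058}$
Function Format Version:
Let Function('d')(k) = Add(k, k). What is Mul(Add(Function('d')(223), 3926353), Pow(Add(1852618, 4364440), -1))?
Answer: Rational(3926799, 6217058) ≈ 0.63162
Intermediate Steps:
Function('d')(k) = Mul(2, k)
Mul(Add(Function('d')(223), 3926353), Pow(Add(1852618, 4364440), -1)) = Mul(Add(Mul(2, 223), 3926353), Pow(Add(1852618, 4364440), -1)) = Mul(Add(446, 3926353), Pow(6217058, -1)) = Mul(3926799, Rational(1, 6217058)) = Rational(3926799, 6217058)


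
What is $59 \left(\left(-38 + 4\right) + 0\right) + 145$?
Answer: $-1861$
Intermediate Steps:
$59 \left(\left(-38 + 4\right) + 0\right) + 145 = 59 \left(-34 + 0\right) + 145 = 59 \left(-34\right) + 145 = -2006 + 145 = -1861$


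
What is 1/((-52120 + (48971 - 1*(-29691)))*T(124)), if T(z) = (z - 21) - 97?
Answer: 1/159252 ≈ 6.2794e-6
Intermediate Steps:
T(z) = -118 + z (T(z) = (-21 + z) - 97 = -118 + z)
1/((-52120 + (48971 - 1*(-29691)))*T(124)) = 1/((-52120 + (48971 - 1*(-29691)))*(-118 + 124)) = 1/((-52120 + (48971 + 29691))*6) = (⅙)/(-52120 + 78662) = (⅙)/26542 = (1/26542)*(⅙) = 1/159252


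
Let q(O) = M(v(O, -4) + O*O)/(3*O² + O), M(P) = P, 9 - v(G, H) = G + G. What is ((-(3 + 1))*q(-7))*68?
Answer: -4896/35 ≈ -139.89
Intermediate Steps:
v(G, H) = 9 - 2*G (v(G, H) = 9 - (G + G) = 9 - 2*G)
q(O) = (9 + O² - 2*O)/(O + 3*O²) (q(O) = ((9 - 2*O) + O*O)/(3*O² + O) = ((9 - 2*O) + O²)/(O + 3*O²) = (9 + O² - 2*O)/(O + 3*O²))
((-(3 + 1))*q(-7))*68 = ((-(3 + 1))*((9 + (-7)² - 2*(-7))/((-7)*(1 + 3*(-7)))))*68 = ((-1*4)*(-(9 + 49 + 14)/(7*(1 - 21))))*68 = -(-4)*72/(7*(-20))*68 = -(-4)*(-1)*72/(7*20)*68 = -4*18/35*68 = -72/35*68 = -4896/35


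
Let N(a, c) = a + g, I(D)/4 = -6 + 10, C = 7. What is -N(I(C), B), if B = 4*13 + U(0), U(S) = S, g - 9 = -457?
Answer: 432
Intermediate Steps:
g = -448 (g = 9 - 457 = -448)
B = 52 (B = 4*13 + 0 = 52 + 0 = 52)
I(D) = 16 (I(D) = 4*(-6 + 10) = 4*4 = 16)
N(a, c) = -448 + a (N(a, c) = a - 448 = -448 + a)
-N(I(C), B) = -(-448 + 16) = -1*(-432) = 432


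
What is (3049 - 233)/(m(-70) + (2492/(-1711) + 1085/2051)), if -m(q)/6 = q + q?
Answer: 128338688/38240579 ≈ 3.3561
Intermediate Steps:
m(q) = -12*q (m(q) = -6*(q + q) = -12*q)
(3049 - 233)/(m(-70) + (2492/(-1711) + 1085/2051)) = (3049 - 233)/(-12*(-70) + (2492/(-1711) + 1085/2051)) = 2816/(840 + (2492*(-1/1711) + 1085*(1/2051))) = 2816/(840 + (-2492/1711 + 155/293)) = 2816/(840 - 464951/501323) = 2816/(420646369/501323) = 2816*(501323/420646369) = 128338688/38240579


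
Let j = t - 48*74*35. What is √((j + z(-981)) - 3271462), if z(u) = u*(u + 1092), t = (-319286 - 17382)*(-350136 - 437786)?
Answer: √265264619223 ≈ 5.1504e+5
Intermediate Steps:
t = 265268123896 (t = -336668*(-787922) = 265268123896)
z(u) = u*(1092 + u)
j = 265267999576 (j = 265268123896 - 48*74*35 = 265268123896 - 3552*35 = 265268123896 - 1*124320 = 265268123896 - 124320 = 265267999576)
√((j + z(-981)) - 3271462) = √((265267999576 - 981*(1092 - 981)) - 3271462) = √((265267999576 - 981*111) - 3271462) = √((265267999576 - 108891) - 3271462) = √(265267890685 - 3271462) = √265264619223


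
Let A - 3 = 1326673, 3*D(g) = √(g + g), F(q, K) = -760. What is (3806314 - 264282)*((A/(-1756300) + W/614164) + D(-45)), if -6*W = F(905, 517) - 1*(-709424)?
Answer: -52222888932301568/15557541825 + 3542032*I*√10 ≈ -3.3568e+6 + 1.1201e+7*I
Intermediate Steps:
D(g) = √2*√g/3 (D(g) = √(g + g)/3 = √(2*g)/3 = (√2*√g)/3 = √2*√g/3)
A = 1326676 (A = 3 + 1326673 = 1326676)
W = -354332/3 (W = -(-760 - 1*(-709424))/6 = -(-760 + 709424)/6 = -⅙*708664 = -354332/3 ≈ -1.1811e+5)
(3806314 - 264282)*((A/(-1756300) + W/614164) + D(-45)) = (3806314 - 264282)*((1326676/(-1756300) - 354332/3/614164) + √2*√(-45)/3) = 3542032*((1326676*(-1/1756300) - 354332/3*1/614164) + √2*(3*I*√5)/3) = 3542032*((-25513/33775 - 88583/460623) + I*√10) = 3542032*(-14743765424/15557541825 + I*√10) = -52222888932301568/15557541825 + 3542032*I*√10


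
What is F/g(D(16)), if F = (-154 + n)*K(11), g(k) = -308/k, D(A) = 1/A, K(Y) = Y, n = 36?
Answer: 59/224 ≈ 0.26339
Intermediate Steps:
F = -1298 (F = (-154 + 36)*11 = -118*11 = -1298)
F/g(D(16)) = -1298/((-308/(1/16))) = -1298/((-308/1/16)) = -1298/((-308*16)) = -1298/(-4928) = -1298*(-1/4928) = 59/224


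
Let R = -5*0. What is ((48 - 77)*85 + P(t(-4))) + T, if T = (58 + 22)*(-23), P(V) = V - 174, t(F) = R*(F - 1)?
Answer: -4479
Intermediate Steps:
R = 0
t(F) = 0 (t(F) = 0*(F - 1) = 0*(-1 + F) = 0)
P(V) = -174 + V
T = -1840 (T = 80*(-23) = -1840)
((48 - 77)*85 + P(t(-4))) + T = ((48 - 77)*85 + (-174 + 0)) - 1840 = (-29*85 - 174) - 1840 = (-2465 - 174) - 1840 = -2639 - 1840 = -4479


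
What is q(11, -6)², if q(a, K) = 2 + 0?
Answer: 4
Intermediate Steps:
q(a, K) = 2
q(11, -6)² = 2² = 4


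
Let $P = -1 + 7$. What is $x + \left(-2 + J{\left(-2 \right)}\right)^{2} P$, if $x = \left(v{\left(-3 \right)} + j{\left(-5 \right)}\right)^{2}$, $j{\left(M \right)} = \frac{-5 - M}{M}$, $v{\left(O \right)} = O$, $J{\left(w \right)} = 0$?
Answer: $33$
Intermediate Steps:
$j{\left(M \right)} = \frac{-5 - M}{M}$
$P = 6$
$x = 9$ ($x = \left(-3 + \frac{-5 - -5}{-5}\right)^{2} = \left(-3 - \frac{-5 + 5}{5}\right)^{2} = \left(-3 - 0\right)^{2} = \left(-3 + 0\right)^{2} = \left(-3\right)^{2} = 9$)
$x + \left(-2 + J{\left(-2 \right)}\right)^{2} P = 9 + \left(-2 + 0\right)^{2} \cdot 6 = 9 + \left(-2\right)^{2} \cdot 6 = 9 + 4 \cdot 6 = 9 + 24 = 33$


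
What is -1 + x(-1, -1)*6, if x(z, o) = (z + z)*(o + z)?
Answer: 23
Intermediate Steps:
x(z, o) = 2*z*(o + z) (x(z, o) = (2*z)*(o + z) = 2*z*(o + z))
-1 + x(-1, -1)*6 = -1 + (2*(-1)*(-1 - 1))*6 = -1 + (2*(-1)*(-2))*6 = -1 + 4*6 = -1 + 24 = 23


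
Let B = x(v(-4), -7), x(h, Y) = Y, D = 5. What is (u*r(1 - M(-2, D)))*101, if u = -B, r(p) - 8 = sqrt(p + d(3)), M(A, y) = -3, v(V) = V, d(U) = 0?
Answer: 7070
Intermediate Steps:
r(p) = 8 + sqrt(p) (r(p) = 8 + sqrt(p + 0) = 8 + sqrt(p))
B = -7
u = 7 (u = -1*(-7) = 7)
(u*r(1 - M(-2, D)))*101 = (7*(8 + sqrt(1 - 1*(-3))))*101 = (7*(8 + sqrt(1 + 3)))*101 = (7*(8 + sqrt(4)))*101 = (7*(8 + 2))*101 = (7*10)*101 = 70*101 = 7070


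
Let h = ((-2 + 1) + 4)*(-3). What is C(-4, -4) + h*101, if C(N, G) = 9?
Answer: -900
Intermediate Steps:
h = -9 (h = (-1 + 4)*(-3) = 3*(-3) = -9)
C(-4, -4) + h*101 = 9 - 9*101 = 9 - 909 = -900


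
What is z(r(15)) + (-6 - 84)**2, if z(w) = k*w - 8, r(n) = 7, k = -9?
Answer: 8029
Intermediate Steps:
z(w) = -8 - 9*w (z(w) = -9*w - 8 = -8 - 9*w)
z(r(15)) + (-6 - 84)**2 = (-8 - 9*7) + (-6 - 84)**2 = (-8 - 63) + (-90)**2 = -71 + 8100 = 8029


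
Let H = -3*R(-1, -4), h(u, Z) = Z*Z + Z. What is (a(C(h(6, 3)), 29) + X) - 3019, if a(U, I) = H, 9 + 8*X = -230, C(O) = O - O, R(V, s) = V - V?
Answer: -24391/8 ≈ -3048.9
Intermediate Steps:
R(V, s) = 0
h(u, Z) = Z + Z² (h(u, Z) = Z² + Z = Z + Z²)
C(O) = 0
H = 0 (H = -3*0 = 0)
X = -239/8 (X = -9/8 + (⅛)*(-230) = -9/8 - 115/4 = -239/8 ≈ -29.875)
a(U, I) = 0
(a(C(h(6, 3)), 29) + X) - 3019 = (0 - 239/8) - 3019 = -239/8 - 3019 = -24391/8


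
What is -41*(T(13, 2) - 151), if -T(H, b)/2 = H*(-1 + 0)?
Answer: 5125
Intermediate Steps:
T(H, b) = 2*H (T(H, b) = -2*H*(-1 + 0) = -2*H*(-1) = -(-2)*H = 2*H)
-41*(T(13, 2) - 151) = -41*(2*13 - 151) = -41*(26 - 151) = -41*(-125) = 5125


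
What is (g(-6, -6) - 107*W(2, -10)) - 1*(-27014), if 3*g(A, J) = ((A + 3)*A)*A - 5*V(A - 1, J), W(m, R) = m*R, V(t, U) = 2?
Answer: 87344/3 ≈ 29115.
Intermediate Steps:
W(m, R) = R*m
g(A, J) = -10/3 + A**2*(3 + A)/3 (g(A, J) = (((A + 3)*A)*A - 5*2)/3 = (((3 + A)*A)*A - 10)/3 = ((A*(3 + A))*A - 10)/3 = (A**2*(3 + A) - 10)/3 = (-10 + A**2*(3 + A))/3 = -10/3 + A**2*(3 + A)/3)
(g(-6, -6) - 107*W(2, -10)) - 1*(-27014) = ((-10/3 + (-6)**2 + (1/3)*(-6)**3) - (-1070)*2) - 1*(-27014) = ((-10/3 + 36 + (1/3)*(-216)) - 107*(-20)) + 27014 = ((-10/3 + 36 - 72) + 2140) + 27014 = (-118/3 + 2140) + 27014 = 6302/3 + 27014 = 87344/3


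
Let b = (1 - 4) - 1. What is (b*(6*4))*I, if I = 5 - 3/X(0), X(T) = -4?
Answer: -552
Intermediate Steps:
b = -4 (b = -3 - 1 = -4)
I = 23/4 (I = 5 - 3/(-4) = 5 - 3*(-¼) = 5 + ¾ = 23/4 ≈ 5.7500)
(b*(6*4))*I = -24*4*(23/4) = -4*24*(23/4) = -96*23/4 = -552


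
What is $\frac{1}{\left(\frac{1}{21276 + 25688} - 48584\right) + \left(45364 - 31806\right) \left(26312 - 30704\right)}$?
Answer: $- \frac{46964}{2798834608479} \approx -1.678 \cdot 10^{-8}$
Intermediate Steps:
$\frac{1}{\left(\frac{1}{21276 + 25688} - 48584\right) + \left(45364 - 31806\right) \left(26312 - 30704\right)} = \frac{1}{\left(\frac{1}{46964} - 48584\right) + 13558 \left(-4392\right)} = \frac{1}{\left(\frac{1}{46964} - 48584\right) - 59546736} = \frac{1}{- \frac{2281698975}{46964} - 59546736} = \frac{1}{- \frac{2798834608479}{46964}} = - \frac{46964}{2798834608479}$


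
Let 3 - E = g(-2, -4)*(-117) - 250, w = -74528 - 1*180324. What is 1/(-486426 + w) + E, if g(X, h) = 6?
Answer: 707920489/741278 ≈ 955.00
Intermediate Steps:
w = -254852 (w = -74528 - 180324 = -254852)
E = 955 (E = 3 - (6*(-117) - 250) = 3 - (-702 - 250) = 3 - 1*(-952) = 3 + 952 = 955)
1/(-486426 + w) + E = 1/(-486426 - 254852) + 955 = 1/(-741278) + 955 = -1/741278 + 955 = 707920489/741278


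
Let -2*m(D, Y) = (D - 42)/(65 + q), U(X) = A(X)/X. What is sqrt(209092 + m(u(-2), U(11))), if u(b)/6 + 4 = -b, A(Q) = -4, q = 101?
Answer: sqrt(5761743634)/166 ≈ 457.27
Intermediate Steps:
U(X) = -4/X
u(b) = -24 - 6*b (u(b) = -24 + 6*(-b) = -24 - 6*b)
m(D, Y) = 21/166 - D/332 (m(D, Y) = -(D - 42)/(2*(65 + 101)) = -(-42 + D)/(2*166) = -(-21/83 + D/166)/2 = 21/166 - D/332)
sqrt(209092 + m(u(-2), U(11))) = sqrt(209092 + (21/166 - (-24 - 6*(-2))/332)) = sqrt(209092 + (21/166 - (-24 + 12)/332)) = sqrt(209092 + (21/166 - 1/332*(-12))) = sqrt(209092 + (21/166 + 3/83)) = sqrt(209092 + 27/166) = sqrt(34709299/166) = sqrt(5761743634)/166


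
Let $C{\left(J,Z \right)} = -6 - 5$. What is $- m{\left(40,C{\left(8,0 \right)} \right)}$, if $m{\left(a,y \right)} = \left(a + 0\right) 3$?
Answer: $-120$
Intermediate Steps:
$C{\left(J,Z \right)} = -11$
$m{\left(a,y \right)} = 3 a$ ($m{\left(a,y \right)} = a 3 = 3 a$)
$- m{\left(40,C{\left(8,0 \right)} \right)} = - 3 \cdot 40 = \left(-1\right) 120 = -120$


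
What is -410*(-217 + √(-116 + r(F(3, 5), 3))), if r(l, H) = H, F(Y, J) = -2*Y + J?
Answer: 88970 - 410*I*√113 ≈ 88970.0 - 4358.4*I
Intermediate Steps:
F(Y, J) = J - 2*Y
-410*(-217 + √(-116 + r(F(3, 5), 3))) = -410*(-217 + √(-116 + 3)) = -410*(-217 + √(-113)) = -410*(-217 + I*√113) = 88970 - 410*I*√113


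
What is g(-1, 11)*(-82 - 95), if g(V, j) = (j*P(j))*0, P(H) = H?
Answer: 0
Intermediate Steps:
g(V, j) = 0 (g(V, j) = (j*j)*0 = j**2*0 = 0)
g(-1, 11)*(-82 - 95) = 0*(-82 - 95) = 0*(-177) = 0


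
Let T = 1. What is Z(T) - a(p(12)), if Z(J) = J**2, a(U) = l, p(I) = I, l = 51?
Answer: -50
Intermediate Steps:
a(U) = 51
Z(T) - a(p(12)) = 1**2 - 1*51 = 1 - 51 = -50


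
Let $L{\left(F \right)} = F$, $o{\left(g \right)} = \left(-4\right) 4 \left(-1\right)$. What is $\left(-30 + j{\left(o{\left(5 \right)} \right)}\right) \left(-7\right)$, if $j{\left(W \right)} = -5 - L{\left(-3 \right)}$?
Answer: $224$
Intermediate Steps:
$o{\left(g \right)} = 16$ ($o{\left(g \right)} = \left(-16\right) \left(-1\right) = 16$)
$j{\left(W \right)} = -2$ ($j{\left(W \right)} = -5 - -3 = -5 + 3 = -2$)
$\left(-30 + j{\left(o{\left(5 \right)} \right)}\right) \left(-7\right) = \left(-30 - 2\right) \left(-7\right) = \left(-32\right) \left(-7\right) = 224$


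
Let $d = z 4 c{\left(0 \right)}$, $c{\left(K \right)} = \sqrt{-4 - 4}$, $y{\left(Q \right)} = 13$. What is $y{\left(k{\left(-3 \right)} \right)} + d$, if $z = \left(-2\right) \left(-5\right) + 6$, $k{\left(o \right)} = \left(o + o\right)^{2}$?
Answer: $13 + 128 i \sqrt{2} \approx 13.0 + 181.02 i$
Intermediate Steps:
$k{\left(o \right)} = 4 o^{2}$ ($k{\left(o \right)} = \left(2 o\right)^{2} = 4 o^{2}$)
$z = 16$ ($z = 10 + 6 = 16$)
$c{\left(K \right)} = 2 i \sqrt{2}$ ($c{\left(K \right)} = \sqrt{-8} = 2 i \sqrt{2}$)
$d = 128 i \sqrt{2}$ ($d = 16 \cdot 4 \cdot 2 i \sqrt{2} = 64 \cdot 2 i \sqrt{2} = 128 i \sqrt{2} \approx 181.02 i$)
$y{\left(k{\left(-3 \right)} \right)} + d = 13 + 128 i \sqrt{2}$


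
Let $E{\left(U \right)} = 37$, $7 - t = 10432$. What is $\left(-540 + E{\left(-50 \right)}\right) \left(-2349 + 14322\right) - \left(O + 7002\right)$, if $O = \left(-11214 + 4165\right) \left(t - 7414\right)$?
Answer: $-131776532$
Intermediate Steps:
$t = -10425$ ($t = 7 - 10432 = -10425$)
$O = 125747111$ ($O = \left(-11214 + 4165\right) \left(-10425 - 7414\right) = \left(-7049\right) \left(-17839\right) = 125747111$)
$\left(-540 + E{\left(-50 \right)}\right) \left(-2349 + 14322\right) - \left(O + 7002\right) = \left(-540 + 37\right) \left(-2349 + 14322\right) - \left(125747111 + 7002\right) = \left(-503\right) 11973 - 125754113 = -6022419 - 125754113 = -131776532$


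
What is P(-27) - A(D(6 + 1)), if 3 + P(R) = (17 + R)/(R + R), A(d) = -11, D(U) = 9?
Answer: 221/27 ≈ 8.1852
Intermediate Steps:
P(R) = -3 + (17 + R)/(2*R) (P(R) = -3 + (17 + R)/(R + R) = -3 + (17 + R)/((2*R)) = -3 + (17 + R)*(1/(2*R)) = -3 + (17 + R)/(2*R))
P(-27) - A(D(6 + 1)) = (½)*(17 - 5*(-27))/(-27) - 1*(-11) = (½)*(-1/27)*(17 + 135) + 11 = (½)*(-1/27)*152 + 11 = -76/27 + 11 = 221/27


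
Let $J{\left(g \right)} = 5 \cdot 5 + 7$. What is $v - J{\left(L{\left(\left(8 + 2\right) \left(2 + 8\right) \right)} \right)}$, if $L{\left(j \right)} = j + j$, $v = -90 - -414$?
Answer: $292$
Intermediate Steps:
$v = 324$ ($v = -90 + 414 = 324$)
$L{\left(j \right)} = 2 j$
$J{\left(g \right)} = 32$ ($J{\left(g \right)} = 25 + 7 = 32$)
$v - J{\left(L{\left(\left(8 + 2\right) \left(2 + 8\right) \right)} \right)} = 324 - 32 = 292$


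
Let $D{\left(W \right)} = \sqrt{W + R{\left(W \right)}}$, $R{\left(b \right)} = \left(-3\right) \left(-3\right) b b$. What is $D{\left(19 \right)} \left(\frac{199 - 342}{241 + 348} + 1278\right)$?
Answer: $\frac{1505198 \sqrt{817}}{589} \approx 73045.0$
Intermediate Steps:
$R{\left(b \right)} = 9 b^{2}$ ($R{\left(b \right)} = 9 b b = 9 b^{2}$)
$D{\left(W \right)} = \sqrt{W + 9 W^{2}}$
$D{\left(19 \right)} \left(\frac{199 - 342}{241 + 348} + 1278\right) = \sqrt{19 \left(1 + 9 \cdot 19\right)} \left(\frac{199 - 342}{241 + 348} + 1278\right) = \sqrt{19 \left(1 + 171\right)} \left(- \frac{143}{589} + 1278\right) = \sqrt{19 \cdot 172} \left(\left(-143\right) \frac{1}{589} + 1278\right) = \sqrt{3268} \left(- \frac{143}{589} + 1278\right) = 2 \sqrt{817} \cdot \frac{752599}{589} = \frac{1505198 \sqrt{817}}{589}$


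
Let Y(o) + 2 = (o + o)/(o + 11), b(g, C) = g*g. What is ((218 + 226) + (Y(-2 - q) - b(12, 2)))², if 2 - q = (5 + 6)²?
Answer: 368217721/4096 ≈ 89897.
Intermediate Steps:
q = -119 (q = 2 - (5 + 6)² = 2 - 1*11² = 2 - 1*121 = 2 - 121 = -119)
b(g, C) = g²
Y(o) = -2 + 2*o/(11 + o) (Y(o) = -2 + (o + o)/(o + 11) = -2 + (2*o)/(11 + o) = -2 + 2*o/(11 + o))
((218 + 226) + (Y(-2 - q) - b(12, 2)))² = ((218 + 226) + (-22/(11 + (-2 - 1*(-119))) - 1*12²))² = (444 + (-22/(11 + (-2 + 119)) - 1*144))² = (444 + (-22/(11 + 117) - 144))² = (444 + (-22/128 - 144))² = (444 + (-22*1/128 - 144))² = (444 + (-11/64 - 144))² = (444 - 9227/64)² = (19189/64)² = 368217721/4096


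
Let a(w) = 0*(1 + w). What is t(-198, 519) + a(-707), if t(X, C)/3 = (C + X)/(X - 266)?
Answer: -963/464 ≈ -2.0754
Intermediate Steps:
t(X, C) = 3*(C + X)/(-266 + X) (t(X, C) = 3*((C + X)/(X - 266)) = 3*((C + X)/(-266 + X)) = 3*(C + X)/(-266 + X))
a(w) = 0
t(-198, 519) + a(-707) = 3*(519 - 198)/(-266 - 198) + 0 = 3*321/(-464) + 0 = 3*(-1/464)*321 + 0 = -963/464 + 0 = -963/464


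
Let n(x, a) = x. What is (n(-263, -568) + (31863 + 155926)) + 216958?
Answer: 404484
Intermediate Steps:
(n(-263, -568) + (31863 + 155926)) + 216958 = (-263 + (31863 + 155926)) + 216958 = (-263 + 187789) + 216958 = 187526 + 216958 = 404484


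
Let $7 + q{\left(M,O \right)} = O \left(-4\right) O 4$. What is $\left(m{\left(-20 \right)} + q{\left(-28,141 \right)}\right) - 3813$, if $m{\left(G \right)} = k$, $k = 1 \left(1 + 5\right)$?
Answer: $-321910$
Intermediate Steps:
$k = 6$ ($k = 1 \cdot 6 = 6$)
$m{\left(G \right)} = 6$
$q{\left(M,O \right)} = -7 - 16 O^{2}$ ($q{\left(M,O \right)} = -7 + O \left(-4\right) O 4 = -7 + - 4 O 4 O = -7 - 16 O^{2}$)
$\left(m{\left(-20 \right)} + q{\left(-28,141 \right)}\right) - 3813 = \left(6 - \left(7 + 16 \cdot 141^{2}\right)\right) - 3813 = \left(6 - 318103\right) - 3813 = -318097 - 3813 = -321910$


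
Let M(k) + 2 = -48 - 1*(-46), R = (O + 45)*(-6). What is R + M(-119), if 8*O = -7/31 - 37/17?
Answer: -286897/1054 ≈ -272.20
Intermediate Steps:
O = -633/2108 (O = (-7/31 - 37/17)/8 = (1/8)*(-1266/527) = -633/2108 ≈ -0.30028)
R = -282681/1054 (R = (-633/2108 + 45)*(-6) = (94227/2108)*(-6) = -282681/1054 ≈ -268.20)
M(k) = -4 (M(k) = -2 + (-48 - 1*(-46)) = -2 + (-48 + 46) = -2 - 2 = -4)
R + M(-119) = -282681/1054 - 4 = -286897/1054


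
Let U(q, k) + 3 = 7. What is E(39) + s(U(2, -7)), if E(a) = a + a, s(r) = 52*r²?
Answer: 910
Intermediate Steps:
U(q, k) = 4 (U(q, k) = -3 + 7 = 4)
E(a) = 2*a
E(39) + s(U(2, -7)) = 2*39 + 52*4² = 78 + 52*16 = 78 + 832 = 910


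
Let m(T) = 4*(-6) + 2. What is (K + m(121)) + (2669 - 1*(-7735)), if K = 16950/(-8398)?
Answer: 43585543/4199 ≈ 10380.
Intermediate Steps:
K = -8475/4199 (K = 16950*(-1/8398) = -8475/4199 ≈ -2.0183)
m(T) = -22 (m(T) = -24 + 2 = -22)
(K + m(121)) + (2669 - 1*(-7735)) = (-8475/4199 - 22) + (2669 - 1*(-7735)) = -100853/4199 + (2669 + 7735) = -100853/4199 + 10404 = 43585543/4199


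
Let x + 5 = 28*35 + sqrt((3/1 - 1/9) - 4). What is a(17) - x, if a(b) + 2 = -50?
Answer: -1027 - I*sqrt(10)/3 ≈ -1027.0 - 1.0541*I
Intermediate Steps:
a(b) = -52 (a(b) = -2 - 50 = -52)
x = 975 + I*sqrt(10)/3 (x = -5 + (28*35 + sqrt((3/1 - 1/9) - 4)) = -5 + (980 + sqrt((3*1 - 1*1/9) - 4)) = -5 + (980 + sqrt((3 - 1/9) - 4)) = -5 + (980 + sqrt(26/9 - 4)) = -5 + (980 + sqrt(-10/9)) = -5 + (980 + I*sqrt(10)/3) = 975 + I*sqrt(10)/3 ≈ 975.0 + 1.0541*I)
a(17) - x = -52 - (975 + I*sqrt(10)/3) = -52 + (-975 - I*sqrt(10)/3) = -1027 - I*sqrt(10)/3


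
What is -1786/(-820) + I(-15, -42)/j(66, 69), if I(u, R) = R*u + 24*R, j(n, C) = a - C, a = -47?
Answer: 32321/5945 ≈ 5.4367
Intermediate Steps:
j(n, C) = -47 - C
I(u, R) = 24*R + R*u
-1786/(-820) + I(-15, -42)/j(66, 69) = -1786/(-820) + (-42*(24 - 15))/(-47 - 1*69) = -1786*(-1/820) + (-42*9)/(-47 - 69) = 893/410 - 378/(-116) = 893/410 - 378*(-1/116) = 893/410 + 189/58 = 32321/5945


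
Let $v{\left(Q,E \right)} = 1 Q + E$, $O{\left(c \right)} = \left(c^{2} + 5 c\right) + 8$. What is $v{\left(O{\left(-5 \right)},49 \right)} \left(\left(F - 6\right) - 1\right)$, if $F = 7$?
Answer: $0$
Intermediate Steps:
$O{\left(c \right)} = 8 + c^{2} + 5 c$
$v{\left(Q,E \right)} = E + Q$ ($v{\left(Q,E \right)} = Q + E = E + Q$)
$v{\left(O{\left(-5 \right)},49 \right)} \left(\left(F - 6\right) - 1\right) = \left(49 + \left(8 + \left(-5\right)^{2} + 5 \left(-5\right)\right)\right) \left(\left(7 - 6\right) - 1\right) = \left(49 + \left(8 + 25 - 25\right)\right) \left(1 - 1\right) = \left(49 + 8\right) 0 = 57 \cdot 0 = 0$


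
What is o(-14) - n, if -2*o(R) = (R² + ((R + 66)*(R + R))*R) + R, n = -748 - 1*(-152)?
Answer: -9687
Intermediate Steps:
n = -596 (n = -748 + 152 = -596)
o(R) = -R/2 - R²/2 - R²*(66 + R) (o(R) = -((R² + ((R + 66)*(R + R))*R) + R)/2 = -((R² + ((66 + R)*(2*R))*R) + R)/2 = -((R² + (2*R*(66 + R))*R) + R)/2 = -((R² + 2*R²*(66 + R)) + R)/2 = -(R + R² + 2*R²*(66 + R))/2 = -R/2 - R²/2 - R²*(66 + R))
o(-14) - n = -½*(-14)*(1 + 2*(-14)² + 133*(-14)) - 1*(-596) = -½*(-14)*(1 + 2*196 - 1862) + 596 = -½*(-14)*(1 + 392 - 1862) + 596 = -½*(-14)*(-1469) + 596 = -10283 + 596 = -9687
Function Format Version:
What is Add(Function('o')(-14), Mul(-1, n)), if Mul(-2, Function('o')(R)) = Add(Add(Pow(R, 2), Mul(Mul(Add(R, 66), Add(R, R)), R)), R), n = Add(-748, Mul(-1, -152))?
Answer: -9687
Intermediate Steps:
n = -596 (n = Add(-748, 152) = -596)
Function('o')(R) = Add(Mul(Rational(-1, 2), R), Mul(Rational(-1, 2), Pow(R, 2)), Mul(-1, Pow(R, 2), Add(66, R))) (Function('o')(R) = Mul(Rational(-1, 2), Add(Add(Pow(R, 2), Mul(Mul(Add(R, 66), Add(R, R)), R)), R)) = Mul(Rational(-1, 2), Add(Add(Pow(R, 2), Mul(Mul(Add(66, R), Mul(2, R)), R)), R)) = Mul(Rational(-1, 2), Add(Add(Pow(R, 2), Mul(Mul(2, R, Add(66, R)), R)), R)) = Mul(Rational(-1, 2), Add(Add(Pow(R, 2), Mul(2, Pow(R, 2), Add(66, R))), R)) = Mul(Rational(-1, 2), Add(R, Pow(R, 2), Mul(2, Pow(R, 2), Add(66, R)))) = Add(Mul(Rational(-1, 2), R), Mul(Rational(-1, 2), Pow(R, 2)), Mul(-1, Pow(R, 2), Add(66, R))))
Add(Function('o')(-14), Mul(-1, n)) = Add(Mul(Rational(-1, 2), -14, Add(1, Mul(2, Pow(-14, 2)), Mul(133, -14))), Mul(-1, -596)) = Add(Mul(Rational(-1, 2), -14, Add(1, Mul(2, 196), -1862)), 596) = Add(Mul(Rational(-1, 2), -14, Add(1, 392, -1862)), 596) = Add(Mul(Rational(-1, 2), -14, -1469), 596) = Add(-10283, 596) = -9687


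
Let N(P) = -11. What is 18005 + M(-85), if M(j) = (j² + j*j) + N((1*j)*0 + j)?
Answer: 32444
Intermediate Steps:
M(j) = -11 + 2*j² (M(j) = (j² + j*j) - 11 = (j² + j²) - 11 = 2*j² - 11 = -11 + 2*j²)
18005 + M(-85) = 18005 + (-11 + 2*(-85)²) = 18005 + (-11 + 2*7225) = 18005 + (-11 + 14450) = 18005 + 14439 = 32444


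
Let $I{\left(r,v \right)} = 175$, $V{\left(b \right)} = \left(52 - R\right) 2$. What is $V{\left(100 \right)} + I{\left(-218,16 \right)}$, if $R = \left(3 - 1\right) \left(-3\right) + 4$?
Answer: $283$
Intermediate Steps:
$R = -2$ ($R = \left(3 - 1\right) \left(-3\right) + 4 = 2 \left(-3\right) + 4 = -6 + 4 = -2$)
$V{\left(b \right)} = 108$ ($V{\left(b \right)} = \left(52 - -2\right) 2 = \left(52 + 2\right) 2 = 54 \cdot 2 = 108$)
$V{\left(100 \right)} + I{\left(-218,16 \right)} = 108 + 175 = 283$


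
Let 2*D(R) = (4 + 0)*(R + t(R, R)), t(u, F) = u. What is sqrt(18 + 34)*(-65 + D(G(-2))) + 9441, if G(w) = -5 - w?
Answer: 9441 - 154*sqrt(13) ≈ 8885.8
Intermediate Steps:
D(R) = 4*R (D(R) = ((4 + 0)*(R + R))/2 = (4*(2*R))/2 = (8*R)/2 = 4*R)
sqrt(18 + 34)*(-65 + D(G(-2))) + 9441 = sqrt(18 + 34)*(-65 + 4*(-5 - 1*(-2))) + 9441 = sqrt(52)*(-65 + 4*(-5 + 2)) + 9441 = (2*sqrt(13))*(-65 + 4*(-3)) + 9441 = (2*sqrt(13))*(-65 - 12) + 9441 = (2*sqrt(13))*(-77) + 9441 = -154*sqrt(13) + 9441 = 9441 - 154*sqrt(13)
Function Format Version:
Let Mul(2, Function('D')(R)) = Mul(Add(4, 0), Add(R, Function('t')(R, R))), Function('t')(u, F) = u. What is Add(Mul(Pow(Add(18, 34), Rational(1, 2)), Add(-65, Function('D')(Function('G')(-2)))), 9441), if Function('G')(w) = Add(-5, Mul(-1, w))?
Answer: Add(9441, Mul(-154, Pow(13, Rational(1, 2)))) ≈ 8885.8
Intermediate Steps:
Function('D')(R) = Mul(4, R) (Function('D')(R) = Mul(Rational(1, 2), Mul(Add(4, 0), Add(R, R))) = Mul(Rational(1, 2), Mul(4, Mul(2, R))) = Mul(Rational(1, 2), Mul(8, R)) = Mul(4, R))
Add(Mul(Pow(Add(18, 34), Rational(1, 2)), Add(-65, Function('D')(Function('G')(-2)))), 9441) = Add(Mul(Pow(Add(18, 34), Rational(1, 2)), Add(-65, Mul(4, Add(-5, Mul(-1, -2))))), 9441) = Add(Mul(Pow(52, Rational(1, 2)), Add(-65, Mul(4, Add(-5, 2)))), 9441) = Add(Mul(Mul(2, Pow(13, Rational(1, 2))), Add(-65, Mul(4, -3))), 9441) = Add(Mul(Mul(2, Pow(13, Rational(1, 2))), Add(-65, -12)), 9441) = Add(Mul(Mul(2, Pow(13, Rational(1, 2))), -77), 9441) = Add(Mul(-154, Pow(13, Rational(1, 2))), 9441) = Add(9441, Mul(-154, Pow(13, Rational(1, 2))))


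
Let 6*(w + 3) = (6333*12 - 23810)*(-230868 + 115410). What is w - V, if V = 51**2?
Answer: -1004217802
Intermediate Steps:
w = -1004215201 (w = -3 + ((6333*12 - 23810)*(-230868 + 115410))/6 = -3 + ((75996 - 23810)*(-115458))/6 = -3 + (52186*(-115458))/6 = -3 + (1/6)*(-6025291188) = -3 - 1004215198 = -1004215201)
V = 2601
w - V = -1004215201 - 1*2601 = -1004215201 - 2601 = -1004217802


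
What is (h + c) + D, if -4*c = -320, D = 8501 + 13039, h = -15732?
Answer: 5888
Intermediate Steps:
D = 21540
c = 80 (c = -¼*(-320) = 80)
(h + c) + D = (-15732 + 80) + 21540 = -15652 + 21540 = 5888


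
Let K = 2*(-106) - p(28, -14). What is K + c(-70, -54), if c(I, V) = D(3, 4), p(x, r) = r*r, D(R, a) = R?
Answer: -405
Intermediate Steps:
p(x, r) = r²
c(I, V) = 3
K = -408 (K = 2*(-106) - 1*(-14)² = -212 - 1*196 = -212 - 196 = -408)
K + c(-70, -54) = -408 + 3 = -405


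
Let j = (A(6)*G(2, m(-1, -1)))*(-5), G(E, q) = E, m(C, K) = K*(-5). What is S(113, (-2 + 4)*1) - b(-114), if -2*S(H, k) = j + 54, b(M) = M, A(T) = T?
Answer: 117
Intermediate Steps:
m(C, K) = -5*K
j = -60 (j = (6*2)*(-5) = 12*(-5) = -60)
S(H, k) = 3 (S(H, k) = -(-60 + 54)/2 = -½*(-6) = 3)
S(113, (-2 + 4)*1) - b(-114) = 3 - 1*(-114) = 3 + 114 = 117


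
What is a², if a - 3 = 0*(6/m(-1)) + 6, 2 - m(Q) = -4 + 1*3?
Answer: 81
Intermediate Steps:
m(Q) = 3 (m(Q) = 2 - (-4 + 1*3) = 2 - (-4 + 3) = 2 - 1*(-1) = 2 + 1 = 3)
a = 9 (a = 3 + (0*(6/3) + 6) = 3 + (0*(6*(⅓)) + 6) = 3 + (0*2 + 6) = 3 + (0 + 6) = 3 + 6 = 9)
a² = 9² = 81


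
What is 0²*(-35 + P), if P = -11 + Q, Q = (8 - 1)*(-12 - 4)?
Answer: 0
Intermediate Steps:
Q = -112 (Q = 7*(-16) = -112)
P = -123 (P = -11 - 112 = -123)
0²*(-35 + P) = 0²*(-35 - 123) = 0*(-158) = 0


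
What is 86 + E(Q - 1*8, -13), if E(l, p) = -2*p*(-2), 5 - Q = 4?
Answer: 34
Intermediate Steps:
Q = 1 (Q = 5 - 1*4 = 5 - 4 = 1)
E(l, p) = 4*p
86 + E(Q - 1*8, -13) = 86 + 4*(-13) = 86 - 52 = 34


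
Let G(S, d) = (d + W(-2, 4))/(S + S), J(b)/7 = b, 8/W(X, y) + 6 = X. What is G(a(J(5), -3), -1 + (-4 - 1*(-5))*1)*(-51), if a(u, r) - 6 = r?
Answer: 17/2 ≈ 8.5000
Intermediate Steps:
W(X, y) = 8/(-6 + X)
J(b) = 7*b
a(u, r) = 6 + r
G(S, d) = (-1 + d)/(2*S) (G(S, d) = (d + 8/(-6 - 2))/(S + S) = (d + 8/(-8))/((2*S)) = (d + 8*(-1/8))*(1/(2*S)) = (d - 1)*(1/(2*S)) = (-1 + d)*(1/(2*S)) = (-1 + d)/(2*S))
G(a(J(5), -3), -1 + (-4 - 1*(-5))*1)*(-51) = ((-1 + (-1 + (-4 - 1*(-5))*1))/(2*(6 - 3)))*(-51) = ((1/2)*(-1 + (-1 + (-4 + 5)*1))/3)*(-51) = ((1/2)*(1/3)*(-1 + (-1 + 1*1)))*(-51) = ((1/2)*(1/3)*(-1 + (-1 + 1)))*(-51) = ((1/2)*(1/3)*(-1 + 0))*(-51) = ((1/2)*(1/3)*(-1))*(-51) = -1/6*(-51) = 17/2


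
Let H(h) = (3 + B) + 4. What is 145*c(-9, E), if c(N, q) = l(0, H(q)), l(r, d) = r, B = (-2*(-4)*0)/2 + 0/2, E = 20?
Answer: 0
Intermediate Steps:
B = 0 (B = (8*0)*(1/2) + 0*(1/2) = 0*(1/2) + 0 = 0 + 0 = 0)
H(h) = 7 (H(h) = (3 + 0) + 4 = 3 + 4 = 7)
c(N, q) = 0
145*c(-9, E) = 145*0 = 0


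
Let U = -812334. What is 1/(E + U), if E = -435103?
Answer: -1/1247437 ≈ -8.0164e-7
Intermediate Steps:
1/(E + U) = 1/(-435103 - 812334) = 1/(-1247437) = -1/1247437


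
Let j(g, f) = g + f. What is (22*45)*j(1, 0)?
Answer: 990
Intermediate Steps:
j(g, f) = f + g
(22*45)*j(1, 0) = (22*45)*(0 + 1) = 990*1 = 990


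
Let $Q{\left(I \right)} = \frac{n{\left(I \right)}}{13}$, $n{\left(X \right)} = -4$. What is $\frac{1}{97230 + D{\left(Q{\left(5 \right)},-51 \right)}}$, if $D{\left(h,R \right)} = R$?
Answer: $\frac{1}{97179} \approx 1.029 \cdot 10^{-5}$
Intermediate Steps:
$Q{\left(I \right)} = - \frac{4}{13}$
$\frac{1}{97230 + D{\left(Q{\left(5 \right)},-51 \right)}} = \frac{1}{97230 - 51} = \frac{1}{97179}$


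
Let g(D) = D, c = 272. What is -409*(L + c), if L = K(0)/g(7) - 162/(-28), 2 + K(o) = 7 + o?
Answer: -227813/2 ≈ -1.1391e+5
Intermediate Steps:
K(o) = 5 + o (K(o) = -2 + (7 + o) = 5 + o)
L = 13/2 (L = (5 + 0)/7 - 162/(-28) = 5*(⅐) - 162*(-1/28) = 5/7 + 81/14 = 13/2 ≈ 6.5000)
-409*(L + c) = -409*(13/2 + 272) = -409*557/2 = -227813/2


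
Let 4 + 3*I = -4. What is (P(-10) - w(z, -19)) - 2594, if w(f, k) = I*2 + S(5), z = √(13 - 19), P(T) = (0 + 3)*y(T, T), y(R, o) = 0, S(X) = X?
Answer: -7781/3 ≈ -2593.7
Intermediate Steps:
I = -8/3 (I = -4/3 + (⅓)*(-4) = -4/3 - 4/3 = -8/3 ≈ -2.6667)
P(T) = 0 (P(T) = (0 + 3)*0 = 3*0 = 0)
z = I*√6 (z = √(-6) = I*√6 ≈ 2.4495*I)
w(f, k) = -⅓ (w(f, k) = -8/3*2 + 5 = -16/3 + 5 = -⅓)
(P(-10) - w(z, -19)) - 2594 = (0 - 1*(-⅓)) - 2594 = (0 + ⅓) - 2594 = ⅓ - 2594 = -7781/3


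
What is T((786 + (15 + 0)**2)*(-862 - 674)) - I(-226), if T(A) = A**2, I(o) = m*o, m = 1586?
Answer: 2411486345252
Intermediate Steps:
I(o) = 1586*o
T((786 + (15 + 0)**2)*(-862 - 674)) - I(-226) = ((786 + (15 + 0)**2)*(-862 - 674))**2 - 1586*(-226) = ((786 + 15**2)*(-1536))**2 - 1*(-358436) = ((786 + 225)*(-1536))**2 + 358436 = (1011*(-1536))**2 + 358436 = (-1552896)**2 + 358436 = 2411485986816 + 358436 = 2411486345252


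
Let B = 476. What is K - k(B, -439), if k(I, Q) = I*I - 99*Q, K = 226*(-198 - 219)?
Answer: -364279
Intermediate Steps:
K = -94242 (K = 226*(-417) = -94242)
k(I, Q) = I² - 99*Q
K - k(B, -439) = -94242 - (476² - 99*(-439)) = -94242 - (226576 + 43461) = -94242 - 1*270037 = -94242 - 270037 = -364279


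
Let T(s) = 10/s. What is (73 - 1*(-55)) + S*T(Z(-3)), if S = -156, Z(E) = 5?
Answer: -184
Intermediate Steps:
(73 - 1*(-55)) + S*T(Z(-3)) = (73 - 1*(-55)) - 1560/5 = (73 + 55) - 1560/5 = 128 - 156*2 = 128 - 312 = -184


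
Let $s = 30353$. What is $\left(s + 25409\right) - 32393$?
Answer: $23369$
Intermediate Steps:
$\left(s + 25409\right) - 32393 = \left(30353 + 25409\right) - 32393 = 55762 - 32393 = 23369$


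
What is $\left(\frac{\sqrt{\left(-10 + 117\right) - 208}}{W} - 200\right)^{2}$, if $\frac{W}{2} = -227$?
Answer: $\frac{\left(90800 + i \sqrt{101}\right)^{2}}{206116} \approx 40000.0 + 8.8545 i$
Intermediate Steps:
$W = -454$ ($W = 2 \left(-227\right) = -454$)
$\left(\frac{\sqrt{\left(-10 + 117\right) - 208}}{W} - 200\right)^{2} = \left(\frac{\sqrt{\left(-10 + 117\right) - 208}}{-454} - 200\right)^{2} = \left(\sqrt{107 - 208} \left(- \frac{1}{454}\right) - 200\right)^{2} = \left(\sqrt{-101} \left(- \frac{1}{454}\right) - 200\right)^{2} = \left(i \sqrt{101} \left(- \frac{1}{454}\right) - 200\right)^{2} = \left(- \frac{i \sqrt{101}}{454} - 200\right)^{2} = \left(-200 - \frac{i \sqrt{101}}{454}\right)^{2}$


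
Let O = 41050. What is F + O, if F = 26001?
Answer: 67051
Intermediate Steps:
F + O = 26001 + 41050 = 67051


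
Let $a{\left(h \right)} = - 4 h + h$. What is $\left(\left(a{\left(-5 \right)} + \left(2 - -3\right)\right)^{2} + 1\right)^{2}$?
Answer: $160801$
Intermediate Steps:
$a{\left(h \right)} = - 3 h$
$\left(\left(a{\left(-5 \right)} + \left(2 - -3\right)\right)^{2} + 1\right)^{2} = \left(\left(\left(-3\right) \left(-5\right) + \left(2 - -3\right)\right)^{2} + 1\right)^{2} = \left(\left(15 + \left(2 + 3\right)\right)^{2} + 1\right)^{2} = \left(\left(15 + 5\right)^{2} + 1\right)^{2} = \left(20^{2} + 1\right)^{2} = \left(400 + 1\right)^{2} = 401^{2} = 160801$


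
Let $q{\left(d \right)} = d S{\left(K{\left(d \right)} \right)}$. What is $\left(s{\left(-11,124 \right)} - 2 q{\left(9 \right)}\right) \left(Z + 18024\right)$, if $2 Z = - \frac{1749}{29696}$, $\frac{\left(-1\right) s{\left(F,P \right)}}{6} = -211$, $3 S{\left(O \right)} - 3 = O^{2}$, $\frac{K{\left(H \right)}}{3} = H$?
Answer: $- \frac{1673159707017}{29696} \approx -5.6343 \cdot 10^{7}$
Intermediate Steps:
$K{\left(H \right)} = 3 H$
$S{\left(O \right)} = 1 + \frac{O^{2}}{3}$
$q{\left(d \right)} = d \left(1 + 3 d^{2}\right)$ ($q{\left(d \right)} = d \left(1 + \frac{\left(3 d\right)^{2}}{3}\right) = d \left(1 + \frac{9 d^{2}}{3}\right) = d \left(1 + 3 d^{2}\right)$)
$s{\left(F,P \right)} = 1266$ ($s{\left(F,P \right)} = \left(-6\right) \left(-211\right) = 1266$)
$Z = - \frac{1749}{59392}$ ($Z = \frac{\left(-1749\right) \frac{1}{29696}}{2} = \frac{1}{2} \left(- \frac{1749}{29696}\right) = - \frac{1749}{59392} \approx -0.029448$)
$\left(s{\left(-11,124 \right)} - 2 q{\left(9 \right)}\right) \left(Z + 18024\right) = \left(1266 - 2 \left(9 + 3 \cdot 9^{3}\right)\right) \left(- \frac{1749}{59392} + 18024\right) = \left(1266 - 2 \left(9 + 3 \cdot 729\right)\right) \frac{1070479659}{59392} = \left(1266 - 2 \left(9 + 2187\right)\right) \frac{1070479659}{59392} = \left(1266 - 4392\right) \frac{1070479659}{59392} = \left(-3126\right) \frac{1070479659}{59392} = - \frac{1673159707017}{29696}$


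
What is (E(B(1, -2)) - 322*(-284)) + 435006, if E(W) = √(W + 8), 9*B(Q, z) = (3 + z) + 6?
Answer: 526454 + √79/3 ≈ 5.2646e+5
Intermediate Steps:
B(Q, z) = 1 + z/9 (B(Q, z) = ((3 + z) + 6)/9 = (9 + z)/9 = 1 + z/9)
E(W) = √(8 + W)
(E(B(1, -2)) - 322*(-284)) + 435006 = (√(8 + (1 + (⅑)*(-2))) - 322*(-284)) + 435006 = (√(8 + (1 - 2/9)) + 91448) + 435006 = (√(8 + 7/9) + 91448) + 435006 = (√(79/9) + 91448) + 435006 = (√79/3 + 91448) + 435006 = (91448 + √79/3) + 435006 = 526454 + √79/3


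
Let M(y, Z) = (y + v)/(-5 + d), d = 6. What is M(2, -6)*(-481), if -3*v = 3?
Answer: -481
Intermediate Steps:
v = -1 (v = -⅓*3 = -1)
M(y, Z) = -1 + y (M(y, Z) = (y - 1)/(-5 + 6) = (-1 + y)/1 = (-1 + y)*1 = -1 + y)
M(2, -6)*(-481) = (-1 + 2)*(-481) = 1*(-481) = -481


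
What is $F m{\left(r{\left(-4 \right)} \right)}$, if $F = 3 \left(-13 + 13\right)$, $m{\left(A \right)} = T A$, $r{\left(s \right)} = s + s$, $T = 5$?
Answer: $0$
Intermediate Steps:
$r{\left(s \right)} = 2 s$
$m{\left(A \right)} = 5 A$
$F = 0$ ($F = 3 \cdot 0 = 0$)
$F m{\left(r{\left(-4 \right)} \right)} = 0 \cdot 5 \cdot 2 \left(-4\right) = 0 \cdot 5 \left(-8\right) = 0 \left(-40\right) = 0$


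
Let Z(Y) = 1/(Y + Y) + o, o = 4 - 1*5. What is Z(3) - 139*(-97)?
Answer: 80893/6 ≈ 13482.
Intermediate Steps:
o = -1 (o = 4 - 5 = -1)
Z(Y) = -1 + 1/(2*Y) (Z(Y) = 1/(Y + Y) - 1 = 1/(2*Y) - 1 = -1 + 1/(2*Y))
Z(3) - 139*(-97) = (½ - 1*3)/3 - 139*(-97) = (½ - 3)/3 + 13483 = (⅓)*(-5/2) + 13483 = -⅚ + 13483 = 80893/6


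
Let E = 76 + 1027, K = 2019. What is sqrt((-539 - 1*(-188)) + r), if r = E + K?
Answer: sqrt(2771) ≈ 52.640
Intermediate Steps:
E = 1103
r = 3122 (r = 1103 + 2019 = 3122)
sqrt((-539 - 1*(-188)) + r) = sqrt((-539 - 1*(-188)) + 3122) = sqrt((-539 + 188) + 3122) = sqrt(-351 + 3122) = sqrt(2771)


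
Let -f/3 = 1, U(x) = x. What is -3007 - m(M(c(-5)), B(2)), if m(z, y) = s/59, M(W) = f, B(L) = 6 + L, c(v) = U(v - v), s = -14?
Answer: -177399/59 ≈ -3006.8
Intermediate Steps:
c(v) = 0 (c(v) = v - v = 0)
f = -3 (f = -3*1 = -3)
M(W) = -3
m(z, y) = -14/59
-3007 - m(M(c(-5)), B(2)) = -3007 - 1*(-14/59) = -3007 + 14/59 = -177399/59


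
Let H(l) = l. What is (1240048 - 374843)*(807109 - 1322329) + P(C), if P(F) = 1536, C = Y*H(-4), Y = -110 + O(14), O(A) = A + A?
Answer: -445770918564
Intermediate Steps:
O(A) = 2*A
Y = -82 (Y = -110 + 2*14 = -110 + 28 = -82)
C = 328 (C = -82*(-4) = 328)
(1240048 - 374843)*(807109 - 1322329) + P(C) = (1240048 - 374843)*(807109 - 1322329) + 1536 = 865205*(-515220) + 1536 = -445770920100 + 1536 = -445770918564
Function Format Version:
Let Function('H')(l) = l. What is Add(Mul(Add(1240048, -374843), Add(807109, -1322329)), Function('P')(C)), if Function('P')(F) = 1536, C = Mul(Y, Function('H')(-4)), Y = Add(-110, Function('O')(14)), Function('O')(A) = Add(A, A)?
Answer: -445770918564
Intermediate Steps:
Function('O')(A) = Mul(2, A)
Y = -82 (Y = Add(-110, Mul(2, 14)) = Add(-110, 28) = -82)
C = 328 (C = Mul(-82, -4) = 328)
Add(Mul(Add(1240048, -374843), Add(807109, -1322329)), Function('P')(C)) = Add(Mul(Add(1240048, -374843), Add(807109, -1322329)), 1536) = Add(Mul(865205, -515220), 1536) = Add(-445770920100, 1536) = -445770918564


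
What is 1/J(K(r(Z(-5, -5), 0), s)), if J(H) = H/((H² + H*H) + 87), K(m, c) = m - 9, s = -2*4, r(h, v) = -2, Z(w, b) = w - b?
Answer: -329/11 ≈ -29.909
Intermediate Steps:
s = -8
K(m, c) = -9 + m
J(H) = H/(87 + 2*H²) (J(H) = H/((H² + H²) + 87) = H/(2*H² + 87) = H/(87 + 2*H²))
1/J(K(r(Z(-5, -5), 0), s)) = 1/((-9 - 2)/(87 + 2*(-9 - 2)²)) = 1/(-11/(87 + 2*(-11)²)) = 1/(-11/(87 + 2*121)) = 1/(-11/(87 + 242)) = 1/(-11/329) = -329/11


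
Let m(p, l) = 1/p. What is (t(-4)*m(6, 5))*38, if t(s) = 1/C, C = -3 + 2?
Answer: -19/3 ≈ -6.3333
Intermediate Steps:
C = -1
t(s) = -1 (t(s) = 1/(-1) = -1)
(t(-4)*m(6, 5))*38 = -1/6*38 = -19/3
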